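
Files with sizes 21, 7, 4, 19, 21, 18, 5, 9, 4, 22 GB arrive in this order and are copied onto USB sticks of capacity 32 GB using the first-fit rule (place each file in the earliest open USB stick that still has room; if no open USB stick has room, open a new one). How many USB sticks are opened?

5

  21 → USB stick 1 (new)  [load 21/32]
  7 → USB stick 1  [load 28/32]
  4 → USB stick 1  [load 32/32]
  19 → USB stick 2 (new)  [load 19/32]
  21 → USB stick 3 (new)  [load 21/32]
  18 → USB stick 4 (new)  [load 18/32]
  5 → USB stick 2  [load 24/32]
  9 → USB stick 3  [load 30/32]
  4 → USB stick 2  [load 28/32]
  22 → USB stick 5 (new)  [load 22/32]
5 USB sticks opened.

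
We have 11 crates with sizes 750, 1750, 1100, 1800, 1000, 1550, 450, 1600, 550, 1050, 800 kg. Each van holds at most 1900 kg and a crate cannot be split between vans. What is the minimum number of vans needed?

8

Total = 1800 + 1750 + 1600 + 1550 + 1100 + 1050 + 1000 + 800 + 750 + 550 + 450 = 12400 kg.
Lower bound: ⌈12400/1900⌉ = 7 vans.
A packing using 8 vans:
  van 1: 1800 = 1800
  van 2: 1750 = 1750
  van 3: 1600 = 1600
  van 4: 1550 = 1550
  van 5: 1100 + 800 = 1900
  van 6: 1050 + 750 = 1800
  van 7: 1000 + 550 = 1550
  van 8: 450 = 450
No arrangement into 7 vans stays within capacity, so 8 is optimal.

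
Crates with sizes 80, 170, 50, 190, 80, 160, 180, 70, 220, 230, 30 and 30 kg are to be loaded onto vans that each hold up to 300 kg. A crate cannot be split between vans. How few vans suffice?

Total = 230 + 220 + 190 + 180 + 170 + 160 + 80 + 80 + 70 + 50 + 30 + 30 = 1490 kg.
Lower bound: ⌈1490/300⌉ = 5 vans.
Also, 6 crates each exceed 150 kg, and no two of those can share a van, so at least 6 vans are needed.
A packing using 6 vans:
  van 1: 230 + 70 = 300
  van 2: 220 + 80 = 300
  van 3: 190 + 80 + 30 = 300
  van 4: 180 + 50 + 30 = 260
  van 5: 170 = 170
  van 6: 160 = 160
This matches the lower bound, so 6 is optimal.

6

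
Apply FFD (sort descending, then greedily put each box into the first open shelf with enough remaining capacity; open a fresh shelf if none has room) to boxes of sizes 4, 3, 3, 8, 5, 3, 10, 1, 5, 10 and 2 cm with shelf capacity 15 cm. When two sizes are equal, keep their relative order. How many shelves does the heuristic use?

Sorted descending: 10, 10, 8, 5, 5, 4, 3, 3, 3, 2, 1.
  10 → shelf 1 (new)  [load 10/15]
  10 → shelf 2 (new)  [load 10/15]
  8 → shelf 3 (new)  [load 8/15]
  5 → shelf 1  [load 15/15]
  5 → shelf 2  [load 15/15]
  4 → shelf 3  [load 12/15]
  3 → shelf 3  [load 15/15]
  3 → shelf 4 (new)  [load 3/15]
  3 → shelf 4  [load 6/15]
  2 → shelf 4  [load 8/15]
  1 → shelf 4  [load 9/15]
4 shelves opened.

4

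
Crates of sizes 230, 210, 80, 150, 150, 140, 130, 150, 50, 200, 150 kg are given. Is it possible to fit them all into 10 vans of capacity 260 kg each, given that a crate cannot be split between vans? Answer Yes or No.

A valid assignment using 9 vans:
  van 1: 230 = 230
  van 2: 210 + 50 = 260
  van 3: 200 = 200
  van 4: 150 + 80 = 230
  van 5: 150 = 150
  van 6: 150 = 150
  van 7: 150 = 150
  van 8: 140 = 140
  van 9: 130 = 130
That uses only 9 ≤ 10, so 10 vans are enough.

Yes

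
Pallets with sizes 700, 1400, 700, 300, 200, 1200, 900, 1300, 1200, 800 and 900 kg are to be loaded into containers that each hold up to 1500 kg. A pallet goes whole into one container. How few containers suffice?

8

Total = 1400 + 1300 + 1200 + 1200 + 900 + 900 + 800 + 700 + 700 + 300 + 200 = 9600 kg.
Lower bound: ⌈9600/1500⌉ = 7 containers.
A packing using 8 containers:
  container 1: 1400 = 1400
  container 2: 1300 + 200 = 1500
  container 3: 1200 + 300 = 1500
  container 4: 1200 = 1200
  container 5: 900 = 900
  container 6: 900 = 900
  container 7: 800 + 700 = 1500
  container 8: 700 = 700
No arrangement into 7 containers stays within capacity, so 8 is optimal.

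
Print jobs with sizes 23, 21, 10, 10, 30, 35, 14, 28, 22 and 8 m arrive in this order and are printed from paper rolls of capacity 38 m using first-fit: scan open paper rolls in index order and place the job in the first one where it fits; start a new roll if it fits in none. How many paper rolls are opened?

6

  23 → roll 1 (new)  [load 23/38]
  21 → roll 2 (new)  [load 21/38]
  10 → roll 1  [load 33/38]
  10 → roll 2  [load 31/38]
  30 → roll 3 (new)  [load 30/38]
  35 → roll 4 (new)  [load 35/38]
  14 → roll 5 (new)  [load 14/38]
  28 → roll 6 (new)  [load 28/38]
  22 → roll 5  [load 36/38]
  8 → roll 3  [load 38/38]
6 paper rolls opened.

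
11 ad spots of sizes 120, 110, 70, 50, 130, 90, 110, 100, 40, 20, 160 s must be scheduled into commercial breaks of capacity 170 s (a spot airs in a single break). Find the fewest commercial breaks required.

Total = 160 + 130 + 120 + 110 + 110 + 100 + 90 + 70 + 50 + 40 + 20 = 1000 s.
Lower bound: ⌈1000/170⌉ = 6 commercial breaks.
Also, 7 ad spots each exceed 85 s, and no two of those can share a break, so at least 7 commercial breaks are needed.
A packing using 7 commercial breaks:
  break 1: 160 = 160
  break 2: 130 + 40 = 170
  break 3: 120 + 50 = 170
  break 4: 110 + 20 = 130
  break 5: 110 = 110
  break 6: 100 + 70 = 170
  break 7: 90 = 90
This matches the lower bound, so 7 is optimal.

7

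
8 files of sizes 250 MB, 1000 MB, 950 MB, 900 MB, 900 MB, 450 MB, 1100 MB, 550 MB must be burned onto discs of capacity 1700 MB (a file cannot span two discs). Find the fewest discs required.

Total = 1100 + 1000 + 950 + 900 + 900 + 550 + 450 + 250 = 6100 MB.
Lower bound: ⌈6100/1700⌉ = 4 discs.
Also, 5 files each exceed 850 MB, and no two of those can share a disc, so at least 5 discs are needed.
A packing using 5 discs:
  disc 1: 1100 + 550 = 1650
  disc 2: 1000 + 450 + 250 = 1700
  disc 3: 950 = 950
  disc 4: 900 = 900
  disc 5: 900 = 900
This matches the lower bound, so 5 is optimal.

5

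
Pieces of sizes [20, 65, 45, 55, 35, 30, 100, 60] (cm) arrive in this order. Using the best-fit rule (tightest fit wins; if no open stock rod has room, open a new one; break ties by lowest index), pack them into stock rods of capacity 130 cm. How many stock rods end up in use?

  20 → stock rod 1 (new)  [load 20/130]
  65 → stock rod 1  [load 85/130]
  45 → stock rod 1  [load 130/130]
  55 → stock rod 2 (new)  [load 55/130]
  35 → stock rod 2  [load 90/130]
  30 → stock rod 2  [load 120/130]
  100 → stock rod 3 (new)  [load 100/130]
  60 → stock rod 4 (new)  [load 60/130]
4 stock rods opened.

4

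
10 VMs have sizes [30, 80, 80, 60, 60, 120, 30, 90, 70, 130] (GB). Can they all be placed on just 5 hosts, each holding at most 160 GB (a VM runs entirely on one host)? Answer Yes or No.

Yes

A valid assignment using 5 hosts:
  host 1: 130 + 30 = 160
  host 2: 120 + 30 = 150
  host 3: 90 + 70 = 160
  host 4: 80 + 80 = 160
  host 5: 60 + 60 = 120
Every load is within 160 GB, so 5 hosts suffice.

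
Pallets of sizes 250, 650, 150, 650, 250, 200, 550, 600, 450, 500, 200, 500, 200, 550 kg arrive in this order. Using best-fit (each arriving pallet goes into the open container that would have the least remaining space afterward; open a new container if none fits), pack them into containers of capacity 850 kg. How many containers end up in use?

9

  250 → container 1 (new)  [load 250/850]
  650 → container 2 (new)  [load 650/850]
  150 → container 2  [load 800/850]
  650 → container 3 (new)  [load 650/850]
  250 → container 1  [load 500/850]
  200 → container 3  [load 850/850]
  550 → container 4 (new)  [load 550/850]
  600 → container 5 (new)  [load 600/850]
  450 → container 6 (new)  [load 450/850]
  500 → container 7 (new)  [load 500/850]
  200 → container 5  [load 800/850]
  500 → container 8 (new)  [load 500/850]
  200 → container 4  [load 750/850]
  550 → container 9 (new)  [load 550/850]
9 containers opened.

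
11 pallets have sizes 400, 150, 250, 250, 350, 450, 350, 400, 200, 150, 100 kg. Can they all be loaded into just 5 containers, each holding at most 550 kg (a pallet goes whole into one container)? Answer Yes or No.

Total = 3050 kg; ⌈3050/550⌉ = 6.
At least 6 containers are required, but only 5 are allowed.

No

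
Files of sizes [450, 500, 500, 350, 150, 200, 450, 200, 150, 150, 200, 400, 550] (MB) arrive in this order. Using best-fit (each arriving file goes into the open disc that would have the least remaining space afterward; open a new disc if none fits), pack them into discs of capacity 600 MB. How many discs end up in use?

  450 → disc 1 (new)  [load 450/600]
  500 → disc 2 (new)  [load 500/600]
  500 → disc 3 (new)  [load 500/600]
  350 → disc 4 (new)  [load 350/600]
  150 → disc 1  [load 600/600]
  200 → disc 4  [load 550/600]
  450 → disc 5 (new)  [load 450/600]
  200 → disc 6 (new)  [load 200/600]
  150 → disc 5  [load 600/600]
  150 → disc 6  [load 350/600]
  200 → disc 6  [load 550/600]
  400 → disc 7 (new)  [load 400/600]
  550 → disc 8 (new)  [load 550/600]
8 discs opened.

8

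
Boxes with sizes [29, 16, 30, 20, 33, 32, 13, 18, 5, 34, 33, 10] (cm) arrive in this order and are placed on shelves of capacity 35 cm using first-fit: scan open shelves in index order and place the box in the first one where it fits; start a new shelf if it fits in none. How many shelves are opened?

9

  29 → shelf 1 (new)  [load 29/35]
  16 → shelf 2 (new)  [load 16/35]
  30 → shelf 3 (new)  [load 30/35]
  20 → shelf 4 (new)  [load 20/35]
  33 → shelf 5 (new)  [load 33/35]
  32 → shelf 6 (new)  [load 32/35]
  13 → shelf 2  [load 29/35]
  18 → shelf 7 (new)  [load 18/35]
  5 → shelf 1  [load 34/35]
  34 → shelf 8 (new)  [load 34/35]
  33 → shelf 9 (new)  [load 33/35]
  10 → shelf 4  [load 30/35]
9 shelves opened.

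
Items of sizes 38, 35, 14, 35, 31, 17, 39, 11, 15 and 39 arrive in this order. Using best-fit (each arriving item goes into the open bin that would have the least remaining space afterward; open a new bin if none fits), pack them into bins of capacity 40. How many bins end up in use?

8

  38 → bin 1 (new)  [load 38/40]
  35 → bin 2 (new)  [load 35/40]
  14 → bin 3 (new)  [load 14/40]
  35 → bin 4 (new)  [load 35/40]
  31 → bin 5 (new)  [load 31/40]
  17 → bin 3  [load 31/40]
  39 → bin 6 (new)  [load 39/40]
  11 → bin 7 (new)  [load 11/40]
  15 → bin 7  [load 26/40]
  39 → bin 8 (new)  [load 39/40]
8 bins opened.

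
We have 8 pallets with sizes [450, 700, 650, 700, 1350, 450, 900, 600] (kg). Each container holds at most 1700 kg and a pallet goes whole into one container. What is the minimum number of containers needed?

4

Total = 1350 + 900 + 700 + 700 + 650 + 600 + 450 + 450 = 5800 kg.
Lower bound: ⌈5800/1700⌉ = 4 containers.
A packing using 4 containers:
  container 1: 1350 = 1350
  container 2: 900 + 700 = 1600
  container 3: 700 + 650 = 1350
  container 4: 600 + 450 + 450 = 1500
This matches the lower bound, so 4 is optimal.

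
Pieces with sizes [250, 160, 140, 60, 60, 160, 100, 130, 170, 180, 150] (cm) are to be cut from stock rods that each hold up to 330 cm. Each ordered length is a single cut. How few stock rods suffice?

Total = 250 + 180 + 170 + 160 + 160 + 150 + 140 + 130 + 100 + 60 + 60 = 1560 cm.
Lower bound: ⌈1560/330⌉ = 5 stock rods.
A packing using 5 stock rods:
  stock rod 1: 250 + 60 = 310
  stock rod 2: 180 + 150 = 330
  stock rod 3: 170 + 160 = 330
  stock rod 4: 160 + 140 = 300
  stock rod 5: 130 + 100 + 60 = 290
This matches the lower bound, so 5 is optimal.

5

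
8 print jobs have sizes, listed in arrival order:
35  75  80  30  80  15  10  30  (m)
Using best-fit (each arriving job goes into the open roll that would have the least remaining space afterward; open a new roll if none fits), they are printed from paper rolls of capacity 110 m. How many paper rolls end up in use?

  35 → roll 1 (new)  [load 35/110]
  75 → roll 1  [load 110/110]
  80 → roll 2 (new)  [load 80/110]
  30 → roll 2  [load 110/110]
  80 → roll 3 (new)  [load 80/110]
  15 → roll 3  [load 95/110]
  10 → roll 3  [load 105/110]
  30 → roll 4 (new)  [load 30/110]
4 paper rolls opened.

4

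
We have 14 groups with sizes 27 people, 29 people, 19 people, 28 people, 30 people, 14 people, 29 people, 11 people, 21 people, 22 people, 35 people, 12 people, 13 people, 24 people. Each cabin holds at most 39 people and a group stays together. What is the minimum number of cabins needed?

Total = 35 + 30 + 29 + 29 + 28 + 27 + 24 + 22 + 21 + 19 + 14 + 13 + 12 + 11 = 314 people.
Lower bound: ⌈314/39⌉ = 9 cabins.
A packing using 10 cabins:
  cabin 1: 35 = 35
  cabin 2: 30 = 30
  cabin 3: 29 = 29
  cabin 4: 29 = 29
  cabin 5: 28 + 11 = 39
  cabin 6: 27 + 12 = 39
  cabin 7: 24 + 14 = 38
  cabin 8: 22 + 13 = 35
  cabin 9: 21 = 21
  cabin 10: 19 = 19
No arrangement into 9 cabins stays within capacity, so 10 is optimal.

10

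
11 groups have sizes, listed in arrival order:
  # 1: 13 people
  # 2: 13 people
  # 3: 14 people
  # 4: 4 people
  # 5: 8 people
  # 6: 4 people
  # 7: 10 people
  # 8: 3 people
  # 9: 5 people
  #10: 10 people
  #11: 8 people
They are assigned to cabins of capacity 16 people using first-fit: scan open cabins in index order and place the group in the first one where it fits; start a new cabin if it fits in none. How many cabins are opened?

7

  13 → cabin 1 (new)  [load 13/16]
  13 → cabin 2 (new)  [load 13/16]
  14 → cabin 3 (new)  [load 14/16]
  4 → cabin 4 (new)  [load 4/16]
  8 → cabin 4  [load 12/16]
  4 → cabin 4  [load 16/16]
  10 → cabin 5 (new)  [load 10/16]
  3 → cabin 1  [load 16/16]
  5 → cabin 5  [load 15/16]
  10 → cabin 6 (new)  [load 10/16]
  8 → cabin 7 (new)  [load 8/16]
7 cabins opened.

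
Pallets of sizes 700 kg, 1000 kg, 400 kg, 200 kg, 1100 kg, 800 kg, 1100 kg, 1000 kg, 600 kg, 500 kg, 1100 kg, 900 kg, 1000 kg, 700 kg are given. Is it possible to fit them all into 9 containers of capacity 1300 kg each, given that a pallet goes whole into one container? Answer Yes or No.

No

Total = 11100 kg; ⌈11100/1300⌉ = 9.
10 pallets each exceed half the capacity and cannot share a container, forcing at least 10 containers.
At least 10 containers are required, but only 9 are allowed.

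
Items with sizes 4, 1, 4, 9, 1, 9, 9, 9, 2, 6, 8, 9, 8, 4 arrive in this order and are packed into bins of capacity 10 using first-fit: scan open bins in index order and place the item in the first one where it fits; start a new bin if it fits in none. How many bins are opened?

10

  4 → bin 1 (new)  [load 4/10]
  1 → bin 1  [load 5/10]
  4 → bin 1  [load 9/10]
  9 → bin 2 (new)  [load 9/10]
  1 → bin 1  [load 10/10]
  9 → bin 3 (new)  [load 9/10]
  9 → bin 4 (new)  [load 9/10]
  9 → bin 5 (new)  [load 9/10]
  2 → bin 6 (new)  [load 2/10]
  6 → bin 6  [load 8/10]
  8 → bin 7 (new)  [load 8/10]
  9 → bin 8 (new)  [load 9/10]
  8 → bin 9 (new)  [load 8/10]
  4 → bin 10 (new)  [load 4/10]
10 bins opened.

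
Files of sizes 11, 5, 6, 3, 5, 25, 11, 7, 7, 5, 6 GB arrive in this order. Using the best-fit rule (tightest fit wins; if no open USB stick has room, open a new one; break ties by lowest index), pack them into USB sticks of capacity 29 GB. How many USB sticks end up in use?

4

  11 → USB stick 1 (new)  [load 11/29]
  5 → USB stick 1  [load 16/29]
  6 → USB stick 1  [load 22/29]
  3 → USB stick 1  [load 25/29]
  5 → USB stick 2 (new)  [load 5/29]
  25 → USB stick 3 (new)  [load 25/29]
  11 → USB stick 2  [load 16/29]
  7 → USB stick 2  [load 23/29]
  7 → USB stick 4 (new)  [load 7/29]
  5 → USB stick 2  [load 28/29]
  6 → USB stick 4  [load 13/29]
4 USB sticks opened.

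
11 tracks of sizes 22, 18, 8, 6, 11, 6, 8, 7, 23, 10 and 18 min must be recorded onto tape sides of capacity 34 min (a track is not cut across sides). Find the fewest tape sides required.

5

Total = 23 + 22 + 18 + 18 + 11 + 10 + 8 + 8 + 7 + 6 + 6 = 137 min.
Lower bound: ⌈137/34⌉ = 5 tape sides.
A packing using 5 tape sides:
  side 1: 23 + 11 = 34
  side 2: 22 + 10 = 32
  side 3: 18 + 8 + 8 = 34
  side 4: 18 + 7 + 6 = 31
  side 5: 6 = 6
This matches the lower bound, so 5 is optimal.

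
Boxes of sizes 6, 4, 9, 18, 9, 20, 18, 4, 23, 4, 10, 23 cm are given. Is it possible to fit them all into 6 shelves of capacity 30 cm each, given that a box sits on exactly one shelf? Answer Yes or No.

Yes

A valid assignment using 6 shelves:
  shelf 1: 23 + 6 = 29
  shelf 2: 23 + 4 = 27
  shelf 3: 20 + 10 = 30
  shelf 4: 18 + 9 = 27
  shelf 5: 18 + 9 = 27
  shelf 6: 4 + 4 = 8
Every load is within 30 cm, so 6 shelves suffice.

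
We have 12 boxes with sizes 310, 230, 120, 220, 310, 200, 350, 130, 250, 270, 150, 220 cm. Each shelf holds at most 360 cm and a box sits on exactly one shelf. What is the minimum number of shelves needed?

Total = 350 + 310 + 310 + 270 + 250 + 230 + 220 + 220 + 200 + 150 + 130 + 120 = 2760 cm.
Lower bound: ⌈2760/360⌉ = 8 shelves.
Also, 9 boxes each exceed 180 cm, and no two of those can share a shelf, so at least 9 shelves are needed.
A packing using 9 shelves:
  shelf 1: 350 = 350
  shelf 2: 310 = 310
  shelf 3: 310 = 310
  shelf 4: 270 = 270
  shelf 5: 250 = 250
  shelf 6: 230 + 130 = 360
  shelf 7: 220 + 120 = 340
  shelf 8: 220 = 220
  shelf 9: 200 + 150 = 350
This matches the lower bound, so 9 is optimal.

9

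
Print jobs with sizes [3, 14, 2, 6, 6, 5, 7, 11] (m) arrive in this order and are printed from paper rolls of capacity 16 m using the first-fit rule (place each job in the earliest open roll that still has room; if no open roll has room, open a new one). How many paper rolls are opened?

4

  3 → roll 1 (new)  [load 3/16]
  14 → roll 2 (new)  [load 14/16]
  2 → roll 1  [load 5/16]
  6 → roll 1  [load 11/16]
  6 → roll 3 (new)  [load 6/16]
  5 → roll 1  [load 16/16]
  7 → roll 3  [load 13/16]
  11 → roll 4 (new)  [load 11/16]
4 paper rolls opened.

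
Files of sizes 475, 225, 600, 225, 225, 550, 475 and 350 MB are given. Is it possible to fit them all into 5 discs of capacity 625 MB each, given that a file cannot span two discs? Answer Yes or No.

Total = 3125 MB; ⌈3125/625⌉ = 5.
The bound of 5 does not rule out 5, but exhaustive search shows no assignment into 5 discs of capacity 625 MB exists — the minimum is 6.

No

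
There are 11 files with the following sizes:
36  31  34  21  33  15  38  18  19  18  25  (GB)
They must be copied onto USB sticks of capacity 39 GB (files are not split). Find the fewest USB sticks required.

9

Total = 38 + 36 + 34 + 33 + 31 + 25 + 21 + 19 + 18 + 18 + 15 = 288 GB.
Lower bound: ⌈288/39⌉ = 8 USB sticks.
A packing using 9 USB sticks:
  USB stick 1: 38 = 38
  USB stick 2: 36 = 36
  USB stick 3: 34 = 34
  USB stick 4: 33 = 33
  USB stick 5: 31 = 31
  USB stick 6: 25 = 25
  USB stick 7: 21 + 18 = 39
  USB stick 8: 19 + 18 = 37
  USB stick 9: 15 = 15
No arrangement into 8 USB sticks stays within capacity, so 9 is optimal.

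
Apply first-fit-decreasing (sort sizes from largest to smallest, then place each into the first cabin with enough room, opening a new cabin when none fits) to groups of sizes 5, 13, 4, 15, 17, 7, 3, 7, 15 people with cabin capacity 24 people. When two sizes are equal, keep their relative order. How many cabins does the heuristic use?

Sorted descending: 17, 15, 15, 13, 7, 7, 5, 4, 3.
  17 → cabin 1 (new)  [load 17/24]
  15 → cabin 2 (new)  [load 15/24]
  15 → cabin 3 (new)  [load 15/24]
  13 → cabin 4 (new)  [load 13/24]
  7 → cabin 1  [load 24/24]
  7 → cabin 2  [load 22/24]
  5 → cabin 3  [load 20/24]
  4 → cabin 3  [load 24/24]
  3 → cabin 4  [load 16/24]
4 cabins opened.

4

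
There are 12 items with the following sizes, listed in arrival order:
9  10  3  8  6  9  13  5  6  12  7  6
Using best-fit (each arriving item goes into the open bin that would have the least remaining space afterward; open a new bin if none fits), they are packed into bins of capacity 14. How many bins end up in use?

8

  9 → bin 1 (new)  [load 9/14]
  10 → bin 2 (new)  [load 10/14]
  3 → bin 2  [load 13/14]
  8 → bin 3 (new)  [load 8/14]
  6 → bin 3  [load 14/14]
  9 → bin 4 (new)  [load 9/14]
  13 → bin 5 (new)  [load 13/14]
  5 → bin 1  [load 14/14]
  6 → bin 6 (new)  [load 6/14]
  12 → bin 7 (new)  [load 12/14]
  7 → bin 6  [load 13/14]
  6 → bin 8 (new)  [load 6/14]
8 bins opened.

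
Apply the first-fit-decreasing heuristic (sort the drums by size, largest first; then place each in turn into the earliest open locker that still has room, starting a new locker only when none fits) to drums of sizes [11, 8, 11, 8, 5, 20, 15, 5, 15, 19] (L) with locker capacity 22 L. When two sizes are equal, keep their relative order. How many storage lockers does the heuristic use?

Sorted descending: 20, 19, 15, 15, 11, 11, 8, 8, 5, 5.
  20 → locker 1 (new)  [load 20/22]
  19 → locker 2 (new)  [load 19/22]
  15 → locker 3 (new)  [load 15/22]
  15 → locker 4 (new)  [load 15/22]
  11 → locker 5 (new)  [load 11/22]
  11 → locker 5  [load 22/22]
  8 → locker 6 (new)  [load 8/22]
  8 → locker 6  [load 16/22]
  5 → locker 3  [load 20/22]
  5 → locker 4  [load 20/22]
6 storage lockers opened.

6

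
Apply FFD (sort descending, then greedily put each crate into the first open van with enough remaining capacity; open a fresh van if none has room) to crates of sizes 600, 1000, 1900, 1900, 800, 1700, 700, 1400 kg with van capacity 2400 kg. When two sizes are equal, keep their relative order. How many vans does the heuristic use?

5

Sorted descending: 1900, 1900, 1700, 1400, 1000, 800, 700, 600.
  1900 → van 1 (new)  [load 1900/2400]
  1900 → van 2 (new)  [load 1900/2400]
  1700 → van 3 (new)  [load 1700/2400]
  1400 → van 4 (new)  [load 1400/2400]
  1000 → van 4  [load 2400/2400]
  800 → van 5 (new)  [load 800/2400]
  700 → van 3  [load 2400/2400]
  600 → van 5  [load 1400/2400]
5 vans opened.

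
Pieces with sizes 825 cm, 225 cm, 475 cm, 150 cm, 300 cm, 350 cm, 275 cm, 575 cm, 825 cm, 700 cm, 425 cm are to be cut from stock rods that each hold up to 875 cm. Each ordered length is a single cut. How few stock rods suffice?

Total = 825 + 825 + 700 + 575 + 475 + 425 + 350 + 300 + 275 + 225 + 150 = 5125 cm.
Lower bound: ⌈5125/875⌉ = 6 stock rods.
A packing using 7 stock rods:
  stock rod 1: 825 = 825
  stock rod 2: 825 = 825
  stock rod 3: 700 + 150 = 850
  stock rod 4: 575 + 300 = 875
  stock rod 5: 475 + 350 = 825
  stock rod 6: 425 + 275 = 700
  stock rod 7: 225 = 225
No arrangement into 6 stock rods stays within capacity, so 7 is optimal.

7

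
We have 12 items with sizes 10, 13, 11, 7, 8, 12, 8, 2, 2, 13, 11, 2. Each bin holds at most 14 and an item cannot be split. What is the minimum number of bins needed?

Total = 13 + 13 + 12 + 11 + 11 + 10 + 8 + 8 + 7 + 2 + 2 + 2 = 99.
Lower bound: ⌈99/14⌉ = 8 bins.
A packing using 9 bins:
  bin 1: 13 = 13
  bin 2: 13 = 13
  bin 3: 12 + 2 = 14
  bin 4: 11 + 2 = 13
  bin 5: 11 + 2 = 13
  bin 6: 10 = 10
  bin 7: 8 = 8
  bin 8: 8 = 8
  bin 9: 7 = 7
No arrangement into 8 bins stays within capacity, so 9 is optimal.

9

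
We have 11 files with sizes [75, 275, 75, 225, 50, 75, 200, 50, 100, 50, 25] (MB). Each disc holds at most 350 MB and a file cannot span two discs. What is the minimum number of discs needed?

4

Total = 275 + 225 + 200 + 100 + 75 + 75 + 75 + 50 + 50 + 50 + 25 = 1200 MB.
Lower bound: ⌈1200/350⌉ = 4 discs.
A packing using 4 discs:
  disc 1: 275 + 75 = 350
  disc 2: 225 + 100 + 25 = 350
  disc 3: 200 + 75 + 75 = 350
  disc 4: 50 + 50 + 50 = 150
This matches the lower bound, so 4 is optimal.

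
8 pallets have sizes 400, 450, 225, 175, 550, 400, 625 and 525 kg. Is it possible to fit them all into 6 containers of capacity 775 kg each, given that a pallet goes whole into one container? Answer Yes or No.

A valid assignment using 6 containers:
  container 1: 625 = 625
  container 2: 550 + 225 = 775
  container 3: 525 + 175 = 700
  container 4: 450 = 450
  container 5: 400 = 400
  container 6: 400 = 400
Every load is within 775 kg, so 6 containers suffice.

Yes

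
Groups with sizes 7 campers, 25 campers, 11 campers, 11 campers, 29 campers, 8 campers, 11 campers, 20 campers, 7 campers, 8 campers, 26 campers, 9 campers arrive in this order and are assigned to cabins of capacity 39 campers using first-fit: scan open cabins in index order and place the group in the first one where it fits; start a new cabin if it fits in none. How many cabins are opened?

5

  7 → cabin 1 (new)  [load 7/39]
  25 → cabin 1  [load 32/39]
  11 → cabin 2 (new)  [load 11/39]
  11 → cabin 2  [load 22/39]
  29 → cabin 3 (new)  [load 29/39]
  8 → cabin 2  [load 30/39]
  11 → cabin 4 (new)  [load 11/39]
  20 → cabin 4  [load 31/39]
  7 → cabin 1  [load 39/39]
  8 → cabin 2  [load 38/39]
  26 → cabin 5 (new)  [load 26/39]
  9 → cabin 3  [load 38/39]
5 cabins opened.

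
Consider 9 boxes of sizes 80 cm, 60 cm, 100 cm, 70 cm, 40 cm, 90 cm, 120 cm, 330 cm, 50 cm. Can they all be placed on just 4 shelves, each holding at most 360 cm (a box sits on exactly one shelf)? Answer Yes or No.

Yes

A valid assignment using 3 shelves:
  shelf 1: 330 = 330
  shelf 2: 120 + 100 + 90 + 50 = 360
  shelf 3: 80 + 70 + 60 + 40 = 250
That uses only 3 ≤ 4, so 4 shelves are enough.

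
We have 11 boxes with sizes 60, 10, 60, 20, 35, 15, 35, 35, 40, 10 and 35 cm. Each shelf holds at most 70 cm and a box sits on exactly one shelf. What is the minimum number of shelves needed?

Total = 60 + 60 + 40 + 35 + 35 + 35 + 35 + 20 + 15 + 10 + 10 = 355 cm.
Lower bound: ⌈355/70⌉ = 6 shelves.
A packing using 6 shelves:
  shelf 1: 60 + 10 = 70
  shelf 2: 60 + 10 = 70
  shelf 3: 40 + 20 = 60
  shelf 4: 35 + 35 = 70
  shelf 5: 35 + 35 = 70
  shelf 6: 15 = 15
This matches the lower bound, so 6 is optimal.

6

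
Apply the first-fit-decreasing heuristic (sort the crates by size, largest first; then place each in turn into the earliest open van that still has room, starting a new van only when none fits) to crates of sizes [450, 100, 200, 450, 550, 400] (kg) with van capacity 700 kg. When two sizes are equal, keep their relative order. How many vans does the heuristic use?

Sorted descending: 550, 450, 450, 400, 200, 100.
  550 → van 1 (new)  [load 550/700]
  450 → van 2 (new)  [load 450/700]
  450 → van 3 (new)  [load 450/700]
  400 → van 4 (new)  [load 400/700]
  200 → van 2  [load 650/700]
  100 → van 1  [load 650/700]
4 vans opened.

4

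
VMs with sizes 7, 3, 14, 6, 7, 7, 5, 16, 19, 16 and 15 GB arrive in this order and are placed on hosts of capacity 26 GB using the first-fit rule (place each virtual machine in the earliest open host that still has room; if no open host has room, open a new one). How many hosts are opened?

6

  7 → host 1 (new)  [load 7/26]
  3 → host 1  [load 10/26]
  14 → host 1  [load 24/26]
  6 → host 2 (new)  [load 6/26]
  7 → host 2  [load 13/26]
  7 → host 2  [load 20/26]
  5 → host 2  [load 25/26]
  16 → host 3 (new)  [load 16/26]
  19 → host 4 (new)  [load 19/26]
  16 → host 5 (new)  [load 16/26]
  15 → host 6 (new)  [load 15/26]
6 hosts opened.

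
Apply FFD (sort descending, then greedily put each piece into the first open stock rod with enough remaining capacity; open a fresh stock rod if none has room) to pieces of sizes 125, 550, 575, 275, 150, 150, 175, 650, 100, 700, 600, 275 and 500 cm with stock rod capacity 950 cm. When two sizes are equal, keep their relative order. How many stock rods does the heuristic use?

Sorted descending: 700, 650, 600, 575, 550, 500, 275, 275, 175, 150, 150, 125, 100.
  700 → stock rod 1 (new)  [load 700/950]
  650 → stock rod 2 (new)  [load 650/950]
  600 → stock rod 3 (new)  [load 600/950]
  575 → stock rod 4 (new)  [load 575/950]
  550 → stock rod 5 (new)  [load 550/950]
  500 → stock rod 6 (new)  [load 500/950]
  275 → stock rod 2  [load 925/950]
  275 → stock rod 3  [load 875/950]
  175 → stock rod 1  [load 875/950]
  150 → stock rod 4  [load 725/950]
  150 → stock rod 4  [load 875/950]
  125 → stock rod 5  [load 675/950]
  100 → stock rod 5  [load 775/950]
6 stock rods opened.

6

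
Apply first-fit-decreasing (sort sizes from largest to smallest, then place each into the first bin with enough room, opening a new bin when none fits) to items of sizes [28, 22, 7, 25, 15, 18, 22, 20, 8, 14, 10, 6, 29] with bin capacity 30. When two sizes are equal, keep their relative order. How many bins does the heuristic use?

Sorted descending: 29, 28, 25, 22, 22, 20, 18, 15, 14, 10, 8, 7, 6.
  29 → bin 1 (new)  [load 29/30]
  28 → bin 2 (new)  [load 28/30]
  25 → bin 3 (new)  [load 25/30]
  22 → bin 4 (new)  [load 22/30]
  22 → bin 5 (new)  [load 22/30]
  20 → bin 6 (new)  [load 20/30]
  18 → bin 7 (new)  [load 18/30]
  15 → bin 8 (new)  [load 15/30]
  14 → bin 8  [load 29/30]
  10 → bin 6  [load 30/30]
  8 → bin 4  [load 30/30]
  7 → bin 5  [load 29/30]
  6 → bin 7  [load 24/30]
8 bins opened.

8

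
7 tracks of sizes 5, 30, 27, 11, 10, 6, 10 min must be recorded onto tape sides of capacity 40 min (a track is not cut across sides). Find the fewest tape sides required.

3

Total = 30 + 27 + 11 + 10 + 10 + 6 + 5 = 99 min.
Lower bound: ⌈99/40⌉ = 3 tape sides.
A packing using 3 tape sides:
  side 1: 30 + 10 = 40
  side 2: 27 + 11 = 38
  side 3: 10 + 6 + 5 = 21
This matches the lower bound, so 3 is optimal.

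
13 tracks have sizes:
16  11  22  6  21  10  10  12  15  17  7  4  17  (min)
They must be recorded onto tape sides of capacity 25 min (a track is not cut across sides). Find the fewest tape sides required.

8

Total = 22 + 21 + 17 + 17 + 16 + 15 + 12 + 11 + 10 + 10 + 7 + 6 + 4 = 168 min.
Lower bound: ⌈168/25⌉ = 7 tape sides.
A packing using 8 tape sides:
  side 1: 22 = 22
  side 2: 21 + 4 = 25
  side 3: 17 + 7 = 24
  side 4: 17 + 6 = 23
  side 5: 16 = 16
  side 6: 15 + 10 = 25
  side 7: 12 + 11 = 23
  side 8: 10 = 10
No arrangement into 7 tape sides stays within capacity, so 8 is optimal.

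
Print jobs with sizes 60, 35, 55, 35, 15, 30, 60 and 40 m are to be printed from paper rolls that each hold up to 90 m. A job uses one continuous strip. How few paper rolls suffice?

Total = 60 + 60 + 55 + 40 + 35 + 35 + 30 + 15 = 330 m.
Lower bound: ⌈330/90⌉ = 4 paper rolls.
A packing using 4 paper rolls:
  roll 1: 60 + 30 = 90
  roll 2: 60 + 15 = 75
  roll 3: 55 + 35 = 90
  roll 4: 40 + 35 = 75
This matches the lower bound, so 4 is optimal.

4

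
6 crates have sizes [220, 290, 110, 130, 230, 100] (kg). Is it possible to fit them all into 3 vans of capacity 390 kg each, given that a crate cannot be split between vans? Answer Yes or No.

Yes

A valid assignment using 3 vans:
  van 1: 290 + 100 = 390
  van 2: 230 + 130 = 360
  van 3: 220 + 110 = 330
Every load is within 390 kg, so 3 vans suffice.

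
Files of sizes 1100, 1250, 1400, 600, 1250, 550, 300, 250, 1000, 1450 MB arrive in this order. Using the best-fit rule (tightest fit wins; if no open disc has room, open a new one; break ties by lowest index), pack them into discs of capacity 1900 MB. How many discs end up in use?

6

  1100 → disc 1 (new)  [load 1100/1900]
  1250 → disc 2 (new)  [load 1250/1900]
  1400 → disc 3 (new)  [load 1400/1900]
  600 → disc 2  [load 1850/1900]
  1250 → disc 4 (new)  [load 1250/1900]
  550 → disc 4  [load 1800/1900]
  300 → disc 3  [load 1700/1900]
  250 → disc 1  [load 1350/1900]
  1000 → disc 5 (new)  [load 1000/1900]
  1450 → disc 6 (new)  [load 1450/1900]
6 discs opened.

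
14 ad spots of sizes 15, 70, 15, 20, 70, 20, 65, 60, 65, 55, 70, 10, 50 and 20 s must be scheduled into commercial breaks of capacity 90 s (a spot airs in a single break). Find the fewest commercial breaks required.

8

Total = 70 + 70 + 70 + 65 + 65 + 60 + 55 + 50 + 20 + 20 + 20 + 15 + 15 + 10 = 605 s.
Lower bound: ⌈605/90⌉ = 7 commercial breaks.
Also, 8 ad spots each exceed 45 s, and no two of those can share a break, so at least 8 commercial breaks are needed.
A packing using 8 commercial breaks:
  break 1: 70 + 20 = 90
  break 2: 70 + 20 = 90
  break 3: 70 + 20 = 90
  break 4: 65 + 15 + 10 = 90
  break 5: 65 + 15 = 80
  break 6: 60 = 60
  break 7: 55 = 55
  break 8: 50 = 50
This matches the lower bound, so 8 is optimal.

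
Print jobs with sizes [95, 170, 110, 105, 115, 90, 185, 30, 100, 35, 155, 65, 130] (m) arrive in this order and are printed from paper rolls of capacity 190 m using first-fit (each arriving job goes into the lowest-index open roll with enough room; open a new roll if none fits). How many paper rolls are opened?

9

  95 → roll 1 (new)  [load 95/190]
  170 → roll 2 (new)  [load 170/190]
  110 → roll 3 (new)  [load 110/190]
  105 → roll 4 (new)  [load 105/190]
  115 → roll 5 (new)  [load 115/190]
  90 → roll 1  [load 185/190]
  185 → roll 6 (new)  [load 185/190]
  30 → roll 3  [load 140/190]
  100 → roll 7 (new)  [load 100/190]
  35 → roll 3  [load 175/190]
  155 → roll 8 (new)  [load 155/190]
  65 → roll 4  [load 170/190]
  130 → roll 9 (new)  [load 130/190]
9 paper rolls opened.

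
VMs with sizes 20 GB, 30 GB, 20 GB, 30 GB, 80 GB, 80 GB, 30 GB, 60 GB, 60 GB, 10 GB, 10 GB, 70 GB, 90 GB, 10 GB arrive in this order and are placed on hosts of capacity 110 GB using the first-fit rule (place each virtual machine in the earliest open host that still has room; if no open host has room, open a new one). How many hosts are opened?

  20 → host 1 (new)  [load 20/110]
  30 → host 1  [load 50/110]
  20 → host 1  [load 70/110]
  30 → host 1  [load 100/110]
  80 → host 2 (new)  [load 80/110]
  80 → host 3 (new)  [load 80/110]
  30 → host 2  [load 110/110]
  60 → host 4 (new)  [load 60/110]
  60 → host 5 (new)  [load 60/110]
  10 → host 1  [load 110/110]
  10 → host 3  [load 90/110]
  70 → host 6 (new)  [load 70/110]
  90 → host 7 (new)  [load 90/110]
  10 → host 3  [load 100/110]
7 hosts opened.

7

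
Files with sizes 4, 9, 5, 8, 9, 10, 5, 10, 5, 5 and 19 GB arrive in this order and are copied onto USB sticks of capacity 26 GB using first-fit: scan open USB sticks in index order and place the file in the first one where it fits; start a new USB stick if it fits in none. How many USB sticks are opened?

4

  4 → USB stick 1 (new)  [load 4/26]
  9 → USB stick 1  [load 13/26]
  5 → USB stick 1  [load 18/26]
  8 → USB stick 1  [load 26/26]
  9 → USB stick 2 (new)  [load 9/26]
  10 → USB stick 2  [load 19/26]
  5 → USB stick 2  [load 24/26]
  10 → USB stick 3 (new)  [load 10/26]
  5 → USB stick 3  [load 15/26]
  5 → USB stick 3  [load 20/26]
  19 → USB stick 4 (new)  [load 19/26]
4 USB sticks opened.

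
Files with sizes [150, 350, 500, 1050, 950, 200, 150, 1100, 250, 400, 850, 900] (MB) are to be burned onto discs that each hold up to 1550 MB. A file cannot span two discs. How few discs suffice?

Total = 1100 + 1050 + 950 + 900 + 850 + 500 + 400 + 350 + 250 + 200 + 150 + 150 = 6850 MB.
Lower bound: ⌈6850/1550⌉ = 5 discs.
A packing using 5 discs:
  disc 1: 1100 + 400 = 1500
  disc 2: 1050 + 500 = 1550
  disc 3: 950 + 350 + 250 = 1550
  disc 4: 900 + 200 + 150 + 150 = 1400
  disc 5: 850 = 850
This matches the lower bound, so 5 is optimal.

5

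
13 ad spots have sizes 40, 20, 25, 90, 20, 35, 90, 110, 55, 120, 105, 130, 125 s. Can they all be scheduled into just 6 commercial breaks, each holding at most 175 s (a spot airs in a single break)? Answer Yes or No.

Total = 965 s; ⌈965/175⌉ = 6.
7 ad spots each exceed half the capacity and cannot share a break, forcing at least 7 commercial breaks.
At least 7 commercial breaks are required, but only 6 are allowed.

No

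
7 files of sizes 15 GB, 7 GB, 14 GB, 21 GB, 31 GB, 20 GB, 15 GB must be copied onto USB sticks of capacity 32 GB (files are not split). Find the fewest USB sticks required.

Total = 31 + 21 + 20 + 15 + 15 + 14 + 7 = 123 GB.
Lower bound: ⌈123/32⌉ = 4 USB sticks.
A packing using 5 USB sticks:
  USB stick 1: 31 = 31
  USB stick 2: 21 + 7 = 28
  USB stick 3: 20 = 20
  USB stick 4: 15 + 15 = 30
  USB stick 5: 14 = 14
No arrangement into 4 USB sticks stays within capacity, so 5 is optimal.

5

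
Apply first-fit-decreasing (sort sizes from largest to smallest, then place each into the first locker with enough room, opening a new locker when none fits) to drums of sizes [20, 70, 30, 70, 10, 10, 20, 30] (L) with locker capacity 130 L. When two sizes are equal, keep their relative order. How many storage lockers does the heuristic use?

Sorted descending: 70, 70, 30, 30, 20, 20, 10, 10.
  70 → locker 1 (new)  [load 70/130]
  70 → locker 2 (new)  [load 70/130]
  30 → locker 1  [load 100/130]
  30 → locker 1  [load 130/130]
  20 → locker 2  [load 90/130]
  20 → locker 2  [load 110/130]
  10 → locker 2  [load 120/130]
  10 → locker 2  [load 130/130]
2 storage lockers opened.

2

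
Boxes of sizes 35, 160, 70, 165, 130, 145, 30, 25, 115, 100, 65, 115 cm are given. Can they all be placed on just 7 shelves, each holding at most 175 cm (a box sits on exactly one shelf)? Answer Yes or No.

Total = 1155 cm; ⌈1155/175⌉ = 7.
The bound of 7 does not rule out 7, but exhaustive search shows no assignment into 7 shelves of capacity 175 cm exists — the minimum is 8.

No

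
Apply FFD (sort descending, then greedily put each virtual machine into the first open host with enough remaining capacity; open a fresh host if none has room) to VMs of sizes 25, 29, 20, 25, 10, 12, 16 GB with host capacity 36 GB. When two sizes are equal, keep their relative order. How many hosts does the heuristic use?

Sorted descending: 29, 25, 25, 20, 16, 12, 10.
  29 → host 1 (new)  [load 29/36]
  25 → host 2 (new)  [load 25/36]
  25 → host 3 (new)  [load 25/36]
  20 → host 4 (new)  [load 20/36]
  16 → host 4  [load 36/36]
  12 → host 5 (new)  [load 12/36]
  10 → host 2  [load 35/36]
5 hosts opened.

5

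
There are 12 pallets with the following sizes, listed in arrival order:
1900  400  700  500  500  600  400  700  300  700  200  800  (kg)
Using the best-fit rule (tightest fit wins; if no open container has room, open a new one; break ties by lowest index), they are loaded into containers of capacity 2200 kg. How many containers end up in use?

  1900 → container 1 (new)  [load 1900/2200]
  400 → container 2 (new)  [load 400/2200]
  700 → container 2  [load 1100/2200]
  500 → container 2  [load 1600/2200]
  500 → container 2  [load 2100/2200]
  600 → container 3 (new)  [load 600/2200]
  400 → container 3  [load 1000/2200]
  700 → container 3  [load 1700/2200]
  300 → container 1  [load 2200/2200]
  700 → container 4 (new)  [load 700/2200]
  200 → container 3  [load 1900/2200]
  800 → container 4  [load 1500/2200]
4 containers opened.

4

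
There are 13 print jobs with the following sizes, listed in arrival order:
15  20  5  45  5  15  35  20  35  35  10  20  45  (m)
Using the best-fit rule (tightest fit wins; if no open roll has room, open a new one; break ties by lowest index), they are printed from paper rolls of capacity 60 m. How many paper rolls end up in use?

  15 → roll 1 (new)  [load 15/60]
  20 → roll 1  [load 35/60]
  5 → roll 1  [load 40/60]
  45 → roll 2 (new)  [load 45/60]
  5 → roll 2  [load 50/60]
  15 → roll 1  [load 55/60]
  35 → roll 3 (new)  [load 35/60]
  20 → roll 3  [load 55/60]
  35 → roll 4 (new)  [load 35/60]
  35 → roll 5 (new)  [load 35/60]
  10 → roll 2  [load 60/60]
  20 → roll 4  [load 55/60]
  45 → roll 6 (new)  [load 45/60]
6 paper rolls opened.

6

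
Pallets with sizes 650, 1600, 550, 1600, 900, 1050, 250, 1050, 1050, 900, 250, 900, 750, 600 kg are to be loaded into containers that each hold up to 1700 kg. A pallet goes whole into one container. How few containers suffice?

Total = 1600 + 1600 + 1050 + 1050 + 1050 + 900 + 900 + 900 + 750 + 650 + 600 + 550 + 250 + 250 = 12100 kg.
Lower bound: ⌈12100/1700⌉ = 8 containers.
A packing using 8 containers:
  container 1: 1600 = 1600
  container 2: 1600 = 1600
  container 3: 1050 + 650 = 1700
  container 4: 1050 + 600 = 1650
  container 5: 1050 + 550 = 1600
  container 6: 900 + 750 = 1650
  container 7: 900 + 250 + 250 = 1400
  container 8: 900 = 900
This matches the lower bound, so 8 is optimal.

8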